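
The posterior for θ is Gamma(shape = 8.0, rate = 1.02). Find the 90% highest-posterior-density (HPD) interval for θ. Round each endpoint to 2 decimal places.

[3.40, 12.13]

The posterior is unimodal and skewed, so the HPD interval has equal density at both endpoints and is the shortest 90% interval.
Solving f(3.40) = f(12.13) with F(12.13) − F(3.40) = 0.90 gives [3.40, 12.13].
For comparison, the equal-tailed interval is [3.90, 12.89]; the HPD is narrower and shifted toward the mode.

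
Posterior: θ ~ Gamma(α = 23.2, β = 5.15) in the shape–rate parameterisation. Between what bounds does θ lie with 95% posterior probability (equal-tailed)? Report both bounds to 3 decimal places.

[2.862, 6.514]

Posterior: Gamma(shape 23.2, rate 5.15).
Equal-tailed 95% interval: Gamma(23.2, 5.15) quantiles at 0.025 and 0.975.
Posterior mean ≈ 4.505, SD ≈ 0.935; a Normal approximation gives roughly [2.672, 6.338].
Exact: lower = 2.862; upper = 6.514.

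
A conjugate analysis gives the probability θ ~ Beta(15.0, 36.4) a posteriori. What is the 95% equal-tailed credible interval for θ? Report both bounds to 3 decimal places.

Posterior: Beta(15.0, 36.4).
Equal-tailed 95% interval: the 0.025 and 0.975 quantiles of Beta(15.0, 36.4).
Posterior mean ≈ 0.292, SD ≈ 0.063; a Normal approximation gives roughly [0.169, 0.415].
Exact: F⁻¹(0.025) = 0.177; F⁻¹(0.975) = 0.422.

[0.177, 0.422]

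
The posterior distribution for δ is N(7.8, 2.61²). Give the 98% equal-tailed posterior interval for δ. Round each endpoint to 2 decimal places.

The posterior is symmetric, so the 98% equal-tailed interval is δ = 7.8 ± z·2.61 with z = 2.326.
Half-width: 2.326 × 2.61 = 6.07.
7.8 − 6.07 = 1.73; 7.8 + 6.07 = 13.87.

[1.73, 13.87]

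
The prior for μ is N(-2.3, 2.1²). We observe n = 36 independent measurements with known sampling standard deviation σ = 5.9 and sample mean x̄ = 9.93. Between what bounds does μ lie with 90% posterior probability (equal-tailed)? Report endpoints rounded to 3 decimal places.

[6.266, 9.195]

Posterior precision = 1/2.1² + 36/5.9² = 0.2268 + 1.0342 = 1.2609, so posterior SD = 0.8905.
Posterior mean = (-2.3/2.1² + 36·9.93/5.9²) / 1.2609 = 7.7307.
Interval: 7.7307 ± 1.645 × 0.8905 → [6.266, 9.195].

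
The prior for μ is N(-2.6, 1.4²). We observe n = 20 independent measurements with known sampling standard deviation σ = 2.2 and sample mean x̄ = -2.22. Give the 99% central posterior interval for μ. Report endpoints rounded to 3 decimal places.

Posterior precision = 1/1.4² + 20/2.2² = 0.5102 + 4.1322 = 4.6424, so posterior SD = 0.4641.
Posterior mean = (-2.6/1.4² + 20·-2.22/2.2²) / 4.6424 = -2.2618.
Interval: -2.2618 ± 2.576 × 0.4641 → [-3.457, -1.066].

[-3.457, -1.066]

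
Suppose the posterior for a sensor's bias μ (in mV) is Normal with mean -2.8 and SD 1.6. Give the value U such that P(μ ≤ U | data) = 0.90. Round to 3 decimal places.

Need U with P(μ ≤ U) = 0.90: U = -2.8 + z_{0.1}·1.6.
z = 1.282; U = -2.8 + 1.282 × 1.6 = -0.750.

-0.750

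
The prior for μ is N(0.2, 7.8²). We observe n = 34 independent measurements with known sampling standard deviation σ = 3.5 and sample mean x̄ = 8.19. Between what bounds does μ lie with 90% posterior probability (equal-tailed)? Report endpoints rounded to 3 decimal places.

[7.159, 9.127]

Posterior precision = 1/7.8² + 34/3.5² = 0.0164 + 2.7755 = 2.7919, so posterior SD = 0.5985.
Posterior mean = (0.2/7.8² + 34·8.19/3.5²) / 2.7919 = 8.1430.
Interval: 8.1430 ± 1.645 × 0.5985 → [7.159, 9.127].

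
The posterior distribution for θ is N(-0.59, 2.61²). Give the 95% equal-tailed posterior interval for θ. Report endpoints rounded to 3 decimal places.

[-5.706, 4.526]

The posterior is symmetric, so the 95% equal-tailed interval is θ = -0.59 ± z·2.61 with z = 1.960.
Half-width: 1.960 × 2.61 = 5.116.
-0.59 − 5.116 = -5.706; -0.59 + 5.116 = 4.526.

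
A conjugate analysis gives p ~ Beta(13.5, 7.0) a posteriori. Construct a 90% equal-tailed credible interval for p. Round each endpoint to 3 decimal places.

[0.481, 0.818]

Posterior: Beta(13.5, 7.0).
Equal-tailed 90% interval: the 0.05 and 0.95 quantiles of Beta(13.5, 7.0).
Posterior mean ≈ 0.659, SD ≈ 0.102; a Normal approximation gives roughly [0.490, 0.827].
Exact: F⁻¹(0.05) = 0.481; F⁻¹(0.95) = 0.818.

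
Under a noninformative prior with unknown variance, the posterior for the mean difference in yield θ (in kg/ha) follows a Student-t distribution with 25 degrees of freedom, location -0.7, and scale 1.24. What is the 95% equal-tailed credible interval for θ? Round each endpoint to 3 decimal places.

The t_25 distribution is symmetric; the 95% interval is -0.7 ± t·1.24 with t_{0.975,25} = 2.060.
Half-width: 2.060 × 1.24 = 2.554.
-0.7 − 2.554 = -3.254; -0.7 + 2.554 = 1.854.

[-3.254, 1.854]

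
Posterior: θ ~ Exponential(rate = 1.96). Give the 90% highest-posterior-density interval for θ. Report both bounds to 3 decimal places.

The exponential density is strictly decreasing on [0, ∞), so the HPD interval is anchored at 0: [0, q] with P(θ ≤ q) = 0.90.
q = −ln(1 − 0.90) / 1.96 = 2.3026 / 1.96 = 1.175.

[0.000, 1.175]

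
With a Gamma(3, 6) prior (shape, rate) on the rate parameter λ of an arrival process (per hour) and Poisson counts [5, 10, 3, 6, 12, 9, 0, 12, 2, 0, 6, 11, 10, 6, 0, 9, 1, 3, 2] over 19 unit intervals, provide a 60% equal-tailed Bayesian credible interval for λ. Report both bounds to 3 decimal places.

Posterior: Gamma(3+107, 6+19) = Gamma(110, 25) (shape, rate).
Equal-tailed 60% interval: Gamma(110, 25) quantiles at 0.2 and 0.8.
Posterior mean ≈ 4.400, SD ≈ 0.420; a Normal approximation gives roughly [4.047, 4.753].
Exact: lower = 4.044; upper = 4.749.

[4.044, 4.749]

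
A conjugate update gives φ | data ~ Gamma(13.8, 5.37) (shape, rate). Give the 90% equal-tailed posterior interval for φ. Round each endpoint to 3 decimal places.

Posterior: Gamma(shape 13.8, rate 5.37).
Equal-tailed 90% interval: Gamma(13.8, 5.37) quantiles at 0.05 and 0.95.
Posterior mean ≈ 2.570, SD ≈ 0.692; a Normal approximation gives roughly [1.432, 3.708].
Exact: lower = 1.547; upper = 3.803.

[1.547, 3.803]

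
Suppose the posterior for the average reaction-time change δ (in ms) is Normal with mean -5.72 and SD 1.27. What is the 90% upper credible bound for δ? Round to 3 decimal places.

-4.092

Need U with P(δ ≤ U) = 0.90: U = -5.72 + z_{0.1}·1.27.
z = 1.282; U = -5.72 + 1.282 × 1.27 = -4.092.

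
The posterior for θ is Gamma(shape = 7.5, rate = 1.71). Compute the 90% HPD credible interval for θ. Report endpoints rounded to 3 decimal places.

[1.826, 6.853]

The posterior is unimodal and skewed, so the HPD interval has equal density at both endpoints and is the shortest 90% interval.
Solving f(1.826) = f(6.853) with F(6.853) − F(1.826) = 0.90 gives [1.826, 6.853].
For comparison, the equal-tailed interval is [2.123, 7.309]; the HPD is narrower and shifted toward the mode.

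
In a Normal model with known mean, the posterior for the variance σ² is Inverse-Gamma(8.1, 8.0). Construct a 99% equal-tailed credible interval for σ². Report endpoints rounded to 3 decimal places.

[0.463, 3.046]

Inverse-Gamma(8.1, 8.0) quantiles: F⁻¹(0.005) and F⁻¹(0.995).
Equivalently, 1/σ² ~ Gamma(8.1, rate = 8.0); invert its 0.995 and 0.005 quantiles.
Posterior mean ≈ 1.127, SD ≈ 0.456; a Normal approximation gives roughly [-0.048, 2.302].
Exact: lower = 0.463; upper = 3.046.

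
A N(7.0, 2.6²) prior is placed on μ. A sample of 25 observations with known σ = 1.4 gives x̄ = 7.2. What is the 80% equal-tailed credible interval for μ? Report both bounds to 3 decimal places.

[6.841, 7.554]

Posterior precision = 1/2.6² + 25/1.4² = 0.1479 + 12.7551 = 12.9030, so posterior SD = 0.2784.
Posterior mean = (7.0/2.6² + 25·7.2/1.4²) / 12.9030 = 7.1977.
Interval: 7.1977 ± 1.282 × 0.2784 → [6.841, 7.554].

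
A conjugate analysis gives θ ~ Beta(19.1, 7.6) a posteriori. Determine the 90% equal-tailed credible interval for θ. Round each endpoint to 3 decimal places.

[0.565, 0.847]

Posterior: Beta(19.1, 7.6).
Equal-tailed 90% interval: the 0.05 and 0.95 quantiles of Beta(19.1, 7.6).
Posterior mean ≈ 0.715, SD ≈ 0.086; a Normal approximation gives roughly [0.574, 0.856].
Exact: F⁻¹(0.05) = 0.565; F⁻¹(0.95) = 0.847.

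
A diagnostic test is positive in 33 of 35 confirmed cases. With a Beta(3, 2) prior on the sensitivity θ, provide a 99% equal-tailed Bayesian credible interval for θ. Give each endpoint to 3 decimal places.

[0.746, 0.982]

Posterior: Beta(3+33, 2+2) = Beta(36, 4).
Equal-tailed 99% interval: the 0.005 and 0.995 quantiles of Beta(36, 4).
Posterior mean ≈ 0.900, SD ≈ 0.047; a Normal approximation gives roughly [0.779, 1.021].
Exact: F⁻¹(0.005) = 0.746; F⁻¹(0.995) = 0.982.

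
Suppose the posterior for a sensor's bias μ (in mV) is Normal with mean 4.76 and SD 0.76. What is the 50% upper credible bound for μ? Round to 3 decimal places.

4.760

Need U with P(μ ≤ U) = 0.50: U = 4.76 + z_{0.5}·0.76.
z = 0.000; U = 4.76 + 0.000 × 0.76 = 4.760.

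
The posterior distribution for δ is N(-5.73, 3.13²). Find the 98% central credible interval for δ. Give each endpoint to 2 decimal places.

[-13.01, 1.55]

The posterior is symmetric, so the 98% equal-tailed interval is δ = -5.73 ± z·3.13 with z = 2.326.
Half-width: 2.326 × 3.13 = 7.28.
-5.73 − 7.28 = -13.01; -5.73 + 7.28 = 1.55.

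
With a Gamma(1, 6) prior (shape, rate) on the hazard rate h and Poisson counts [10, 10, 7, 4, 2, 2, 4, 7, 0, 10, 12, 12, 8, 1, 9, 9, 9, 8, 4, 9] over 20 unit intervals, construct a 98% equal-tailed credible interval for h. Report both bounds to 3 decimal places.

Posterior: Gamma(1+137, 6+20) = Gamma(138, 26) (shape, rate).
Equal-tailed 98% interval: Gamma(138, 26) quantiles at 0.01 and 0.99.
Posterior mean ≈ 5.308, SD ≈ 0.452; a Normal approximation gives roughly [4.257, 6.359].
Exact: lower = 4.313; upper = 6.415.

[4.313, 6.415]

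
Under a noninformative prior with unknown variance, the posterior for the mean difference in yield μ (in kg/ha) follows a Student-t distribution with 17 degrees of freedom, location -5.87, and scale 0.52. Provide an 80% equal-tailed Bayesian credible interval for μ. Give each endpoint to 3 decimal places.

[-6.563, -5.177]

The t_17 distribution is symmetric; the 80% interval is -5.87 ± t·0.52 with t_{0.9,17} = 1.333.
Half-width: 1.333 × 0.52 = 0.693.
-5.87 − 0.693 = -6.563; -5.87 + 0.693 = -5.177.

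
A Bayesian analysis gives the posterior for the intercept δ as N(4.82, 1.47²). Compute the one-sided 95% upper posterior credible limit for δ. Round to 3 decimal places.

7.238

Need U with P(δ ≤ U) = 0.95: U = 4.82 + z_{0.05}·1.47.
z = 1.645; U = 4.82 + 1.645 × 1.47 = 7.238.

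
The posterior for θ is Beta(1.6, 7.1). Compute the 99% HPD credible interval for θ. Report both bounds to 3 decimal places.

[0.000, 0.549]

The posterior is unimodal and skewed, so the HPD interval has equal density at both endpoints and is the shortest 99% interval.
Solving f(0.000) = f(0.549) with F(0.549) − F(0.000) = 0.99 gives [0.000, 0.549].
For comparison, the equal-tailed interval is [0.006, 0.593]; the HPD is narrower and shifted toward the mode.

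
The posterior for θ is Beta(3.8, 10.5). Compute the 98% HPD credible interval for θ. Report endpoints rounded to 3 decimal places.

The posterior is unimodal and skewed, so the HPD interval has equal density at both endpoints and is the shortest 98% interval.
Solving f(0.046) = f(0.538) with F(0.538) − F(0.046) = 0.98 gives [0.046, 0.538].
For comparison, the equal-tailed interval is [0.061, 0.563]; the HPD is narrower and shifted toward the mode.

[0.046, 0.538]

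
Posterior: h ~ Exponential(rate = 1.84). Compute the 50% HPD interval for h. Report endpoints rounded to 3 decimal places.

The exponential density is strictly decreasing on [0, ∞), so the HPD interval is anchored at 0: [0, q] with P(h ≤ q) = 0.50.
q = −ln(1 − 0.50) / 1.84 = 0.6931 / 1.84 = 0.377.

[0.000, 0.377]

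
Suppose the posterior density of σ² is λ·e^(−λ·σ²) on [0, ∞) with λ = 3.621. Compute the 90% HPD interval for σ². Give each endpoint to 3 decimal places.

[0.000, 0.636]

The exponential density is strictly decreasing on [0, ∞), so the HPD interval is anchored at 0: [0, q] with P(σ² ≤ q) = 0.90.
q = −ln(1 − 0.90) / 3.621 = 2.3026 / 3.621 = 0.636.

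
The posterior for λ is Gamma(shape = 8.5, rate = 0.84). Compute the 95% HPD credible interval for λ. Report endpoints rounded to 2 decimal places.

[3.92, 17.03]

The posterior is unimodal and skewed, so the HPD interval has equal density at both endpoints and is the shortest 95% interval.
Solving f(3.92) = f(17.03) with F(17.03) − F(3.92) = 0.95 gives [3.92, 17.03].
For comparison, the equal-tailed interval is [4.50, 17.97]; the HPD is narrower and shifted toward the mode.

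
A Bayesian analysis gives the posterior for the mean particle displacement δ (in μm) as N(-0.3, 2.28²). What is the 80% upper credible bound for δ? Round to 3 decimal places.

1.619

Need U with P(δ ≤ U) = 0.80: U = -0.3 + z_{0.2}·2.28.
z = 0.842; U = -0.3 + 0.842 × 2.28 = 1.619.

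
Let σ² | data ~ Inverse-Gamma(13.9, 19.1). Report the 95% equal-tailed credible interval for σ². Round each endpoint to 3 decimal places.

[0.864, 2.520]

Inverse-Gamma(13.9, 19.1) quantiles: F⁻¹(0.025) and F⁻¹(0.975).
Equivalently, 1/σ² ~ Gamma(13.9, rate = 19.1); invert its 0.975 and 0.025 quantiles.
Posterior mean ≈ 1.481, SD ≈ 0.429; a Normal approximation gives roughly [0.639, 2.322].
Exact: lower = 0.864; upper = 2.520.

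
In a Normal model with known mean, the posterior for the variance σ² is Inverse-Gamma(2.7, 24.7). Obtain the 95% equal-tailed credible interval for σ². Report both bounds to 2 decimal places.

Inverse-Gamma(2.7, 24.7) quantiles: F⁻¹(0.025) and F⁻¹(0.975).
Equivalently, 1/σ² ~ Gamma(2.7, rate = 24.7); invert its 0.975 and 0.025 quantiles.
Posterior mean ≈ 14.53, SD ≈ 17.37; a Normal approximation gives roughly [-19.51, 48.57].
Exact: lower = 3.66; upper = 50.03.

[3.66, 50.03]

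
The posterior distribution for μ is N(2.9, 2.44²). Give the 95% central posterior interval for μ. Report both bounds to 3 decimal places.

The posterior is symmetric, so the 95% equal-tailed interval is μ = 2.9 ± z·2.44 with z = 1.960.
Half-width: 1.960 × 2.44 = 4.782.
2.9 − 4.782 = -1.882; 2.9 + 4.782 = 7.682.

[-1.882, 7.682]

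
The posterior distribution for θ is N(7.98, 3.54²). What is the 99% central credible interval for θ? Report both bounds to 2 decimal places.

The posterior is symmetric, so the 99% equal-tailed interval is θ = 7.98 ± z·3.54 with z = 2.576.
Half-width: 2.576 × 3.54 = 9.12.
7.98 − 9.12 = -1.14; 7.98 + 9.12 = 17.10.

[-1.14, 17.10]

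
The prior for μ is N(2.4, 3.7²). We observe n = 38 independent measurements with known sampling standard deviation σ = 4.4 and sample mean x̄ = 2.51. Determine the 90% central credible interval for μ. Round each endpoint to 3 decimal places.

[1.353, 3.659]

Posterior precision = 1/3.7² + 38/4.4² = 0.0730 + 1.9628 = 2.0359, so posterior SD = 0.7009.
Posterior mean = (2.4/3.7² + 38·2.51/4.4²) / 2.0359 = 2.5061.
Interval: 2.5061 ± 1.645 × 0.7009 → [1.353, 3.659].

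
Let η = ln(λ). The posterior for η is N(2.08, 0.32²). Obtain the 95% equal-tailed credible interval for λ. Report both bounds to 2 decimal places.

[4.28, 14.99]

On the log scale the 95% interval is 2.08 ± 1.960 × 0.32 = [1.4528, 2.7072].
Exponentiate: [e^1.4528, e^2.7072] = [4.28, 14.99].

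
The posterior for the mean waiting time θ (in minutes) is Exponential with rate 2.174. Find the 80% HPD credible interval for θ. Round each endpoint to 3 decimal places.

[0.000, 0.740]

The exponential density is strictly decreasing on [0, ∞), so the HPD interval is anchored at 0: [0, q] with P(θ ≤ q) = 0.80.
q = −ln(1 − 0.80) / 2.174 = 1.6094 / 2.174 = 0.740.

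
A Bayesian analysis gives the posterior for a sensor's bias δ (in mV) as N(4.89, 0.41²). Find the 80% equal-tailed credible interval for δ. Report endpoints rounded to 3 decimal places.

The posterior is symmetric, so the 80% equal-tailed interval is δ = 4.89 ± z·0.41 with z = 1.282.
Half-width: 1.282 × 0.41 = 0.525.
4.89 − 0.525 = 4.365; 4.89 + 0.525 = 5.415.

[4.365, 5.415]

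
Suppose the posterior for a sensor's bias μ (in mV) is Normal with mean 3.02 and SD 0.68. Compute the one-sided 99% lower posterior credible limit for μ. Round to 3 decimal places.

1.438

Need L with P(μ ≥ L) = 0.99: L = 3.02 − z_{0.01}·0.68.
z = 2.326; L = 3.02 − 2.326 × 0.68 = 1.438.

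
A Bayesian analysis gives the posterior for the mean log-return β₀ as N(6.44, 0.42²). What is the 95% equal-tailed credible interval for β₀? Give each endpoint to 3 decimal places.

The posterior is symmetric, so the 95% equal-tailed interval is β₀ = 6.44 ± z·0.42 with z = 1.960.
Half-width: 1.960 × 0.42 = 0.823.
6.44 − 0.823 = 5.617; 6.44 + 0.823 = 7.263.

[5.617, 7.263]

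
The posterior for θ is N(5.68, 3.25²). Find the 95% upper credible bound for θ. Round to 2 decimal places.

Need U with P(θ ≤ U) = 0.95: U = 5.68 + z_{0.05}·3.25.
z = 1.645; U = 5.68 + 1.645 × 3.25 = 11.03.

11.03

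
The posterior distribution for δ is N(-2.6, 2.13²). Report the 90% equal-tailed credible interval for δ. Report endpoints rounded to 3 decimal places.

[-6.104, 0.904]

The posterior is symmetric, so the 90% equal-tailed interval is δ = -2.6 ± z·2.13 with z = 1.645.
Half-width: 1.645 × 2.13 = 3.504.
-2.6 − 3.504 = -6.104; -2.6 + 3.504 = 0.904.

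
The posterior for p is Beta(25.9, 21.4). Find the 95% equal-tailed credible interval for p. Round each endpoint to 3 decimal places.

Posterior: Beta(25.9, 21.4).
Equal-tailed 95% interval: the 0.025 and 0.975 quantiles of Beta(25.9, 21.4).
Posterior mean ≈ 0.548, SD ≈ 0.072; a Normal approximation gives roughly [0.407, 0.688].
Exact: F⁻¹(0.025) = 0.406; F⁻¹(0.975) = 0.685.

[0.406, 0.685]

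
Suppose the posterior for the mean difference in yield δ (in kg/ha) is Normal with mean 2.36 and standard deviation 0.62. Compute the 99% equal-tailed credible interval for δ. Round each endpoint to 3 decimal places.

The posterior is symmetric, so the 99% equal-tailed interval is δ = 2.36 ± z·0.62 with z = 2.576.
Half-width: 2.576 × 0.62 = 1.597.
2.36 − 1.597 = 0.763; 2.36 + 1.597 = 3.957.

[0.763, 3.957]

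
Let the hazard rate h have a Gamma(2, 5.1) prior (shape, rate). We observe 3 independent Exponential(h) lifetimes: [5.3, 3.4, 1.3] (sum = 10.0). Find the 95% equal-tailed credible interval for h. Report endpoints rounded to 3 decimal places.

Posterior: Gamma(2+3, 5.1+10.0) = Gamma(5, 15.1) (shape, rate).
Equal-tailed 95% interval: Gamma(5, 15.1) quantiles at 0.025 and 0.975.
Posterior mean ≈ 0.331, SD ≈ 0.148; a Normal approximation gives roughly [0.041, 0.621].
Exact: lower = 0.108; upper = 0.678.

[0.108, 0.678]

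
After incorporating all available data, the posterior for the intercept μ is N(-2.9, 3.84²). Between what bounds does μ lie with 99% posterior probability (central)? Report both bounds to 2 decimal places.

[-12.79, 6.99]

The posterior is symmetric, so the 99% equal-tailed interval is μ = -2.9 ± z·3.84 with z = 2.576.
Half-width: 2.576 × 3.84 = 9.89.
-2.9 − 9.89 = -12.79; -2.9 + 9.89 = 6.99.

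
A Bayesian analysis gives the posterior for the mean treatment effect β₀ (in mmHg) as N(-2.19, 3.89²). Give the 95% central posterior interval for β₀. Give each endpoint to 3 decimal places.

[-9.814, 5.434]

The posterior is symmetric, so the 95% equal-tailed interval is β₀ = -2.19 ± z·3.89 with z = 1.960.
Half-width: 1.960 × 3.89 = 7.624.
-2.19 − 7.624 = -9.814; -2.19 + 7.624 = 5.434.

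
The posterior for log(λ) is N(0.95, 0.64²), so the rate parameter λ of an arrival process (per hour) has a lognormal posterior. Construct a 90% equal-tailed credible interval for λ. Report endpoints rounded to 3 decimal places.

[0.902, 7.409]

On the log scale the 90% interval is 0.95 ± 1.645 × 0.64 = [-0.1027, 2.0027].
Exponentiate: [e^-0.1027, e^2.0027] = [0.902, 7.409].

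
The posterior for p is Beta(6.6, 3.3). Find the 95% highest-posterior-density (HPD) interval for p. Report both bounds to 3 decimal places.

The posterior is unimodal and skewed, so the HPD interval has equal density at both endpoints and is the shortest 95% interval.
Solving f(0.390) = f(0.926) with F(0.926) − F(0.390) = 0.95 gives [0.390, 0.926].
For comparison, the equal-tailed interval is [0.363, 0.907]; the HPD is narrower and shifted toward the mode.

[0.390, 0.926]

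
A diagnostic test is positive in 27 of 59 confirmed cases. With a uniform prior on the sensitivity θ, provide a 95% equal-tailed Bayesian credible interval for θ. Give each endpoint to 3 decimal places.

[0.337, 0.584]

Posterior: Beta(1+27, 1+32) = Beta(28, 33).
Equal-tailed 95% interval: the 0.025 and 0.975 quantiles of Beta(28, 33).
Posterior mean ≈ 0.459, SD ≈ 0.063; a Normal approximation gives roughly [0.335, 0.583].
Exact: F⁻¹(0.025) = 0.337; F⁻¹(0.975) = 0.584.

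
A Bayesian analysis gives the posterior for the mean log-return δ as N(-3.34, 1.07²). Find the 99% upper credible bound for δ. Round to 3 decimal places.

-0.851

Need U with P(δ ≤ U) = 0.99: U = -3.34 + z_{0.01}·1.07.
z = 2.326; U = -3.34 + 2.326 × 1.07 = -0.851.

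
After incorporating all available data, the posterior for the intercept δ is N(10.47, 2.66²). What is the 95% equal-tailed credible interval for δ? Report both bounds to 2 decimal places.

The posterior is symmetric, so the 95% equal-tailed interval is δ = 10.47 ± z·2.66 with z = 1.960.
Half-width: 1.960 × 2.66 = 5.21.
10.47 − 5.21 = 5.26; 10.47 + 5.21 = 15.68.

[5.26, 15.68]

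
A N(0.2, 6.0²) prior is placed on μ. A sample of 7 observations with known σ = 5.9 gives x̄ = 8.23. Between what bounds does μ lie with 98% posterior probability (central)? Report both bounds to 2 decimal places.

[2.39, 12.12]

Posterior precision = 1/6.0² + 7/5.9² = 0.0278 + 0.2011 = 0.2289, so posterior SD = 2.0903.
Posterior mean = (0.2/6.0² + 7·8.23/5.9²) / 0.2289 = 7.2554.
Interval: 7.2554 ± 2.326 × 2.0903 → [2.39, 12.12].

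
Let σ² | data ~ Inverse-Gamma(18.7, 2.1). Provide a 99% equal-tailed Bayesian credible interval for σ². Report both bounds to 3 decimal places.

Inverse-Gamma(18.7, 2.1) quantiles: F⁻¹(0.005) and F⁻¹(0.995).
Equivalently, 1/σ² ~ Gamma(18.7, rate = 2.1); invert its 0.995 and 0.005 quantiles.
Posterior mean ≈ 0.119, SD ≈ 0.029; a Normal approximation gives roughly [0.044, 0.193].
Exact: lower = 0.066; upper = 0.223.

[0.066, 0.223]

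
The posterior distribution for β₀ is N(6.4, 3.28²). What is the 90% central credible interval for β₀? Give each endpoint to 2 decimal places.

The posterior is symmetric, so the 90% equal-tailed interval is β₀ = 6.4 ± z·3.28 with z = 1.645.
Half-width: 1.645 × 3.28 = 5.40.
6.4 − 5.40 = 1.00; 6.4 + 5.40 = 11.80.

[1.00, 11.80]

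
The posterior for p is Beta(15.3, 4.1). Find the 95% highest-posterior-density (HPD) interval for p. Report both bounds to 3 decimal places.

[0.611, 0.949]

The posterior is unimodal and skewed, so the HPD interval has equal density at both endpoints and is the shortest 95% interval.
Solving f(0.611) = f(0.949) with F(0.949) − F(0.611) = 0.95 gives [0.611, 0.949].
For comparison, the equal-tailed interval is [0.587, 0.934]; the HPD is narrower and shifted toward the mode.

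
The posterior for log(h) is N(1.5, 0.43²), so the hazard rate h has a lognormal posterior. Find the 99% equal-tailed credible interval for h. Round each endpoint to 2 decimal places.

On the log scale the 99% interval is 1.5 ± 2.576 × 0.43 = [0.3924, 2.6076].
Exponentiate: [e^0.3924, e^2.6076] = [1.48, 13.57].

[1.48, 13.57]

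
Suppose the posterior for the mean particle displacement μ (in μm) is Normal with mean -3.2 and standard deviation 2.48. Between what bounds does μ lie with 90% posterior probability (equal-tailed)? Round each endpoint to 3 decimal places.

The posterior is symmetric, so the 90% equal-tailed interval is μ = -3.2 ± z·2.48 with z = 1.645.
Half-width: 1.645 × 2.48 = 4.079.
-3.2 − 4.079 = -7.279; -3.2 + 4.079 = 0.879.

[-7.279, 0.879]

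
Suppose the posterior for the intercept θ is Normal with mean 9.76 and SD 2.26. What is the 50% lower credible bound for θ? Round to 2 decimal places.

9.76

Need L with P(θ ≥ L) = 0.50: L = 9.76 − z_{0.5}·2.26.
z = 0.000; L = 9.76 − 0.000 × 2.26 = 9.76.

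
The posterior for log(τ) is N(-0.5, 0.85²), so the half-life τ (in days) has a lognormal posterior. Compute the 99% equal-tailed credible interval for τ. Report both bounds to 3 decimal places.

On the log scale the 99% interval is -0.5 ± 2.576 × 0.85 = [-2.6895, 1.6895].
Exponentiate: [e^-2.6895, e^1.6895] = [0.068, 5.417].

[0.068, 5.417]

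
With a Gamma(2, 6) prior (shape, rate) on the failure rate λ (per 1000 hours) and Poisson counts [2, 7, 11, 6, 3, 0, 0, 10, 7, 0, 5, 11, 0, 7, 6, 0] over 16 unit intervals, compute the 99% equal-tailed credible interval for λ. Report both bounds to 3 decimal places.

Posterior: Gamma(2+75, 6+16) = Gamma(77, 22) (shape, rate).
Equal-tailed 99% interval: Gamma(77, 22) quantiles at 0.005 and 0.995.
Posterior mean ≈ 3.500, SD ≈ 0.399; a Normal approximation gives roughly [2.473, 4.527].
Exact: lower = 2.558; upper = 4.613.

[2.558, 4.613]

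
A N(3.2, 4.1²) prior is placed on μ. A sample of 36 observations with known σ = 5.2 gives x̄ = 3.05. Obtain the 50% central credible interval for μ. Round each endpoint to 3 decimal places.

Posterior precision = 1/4.1² + 36/5.2² = 0.0595 + 1.3314 = 1.3908, so posterior SD = 0.8479.
Posterior mean = (3.2/4.1² + 36·3.05/5.2²) / 1.3908 = 3.0564.
Interval: 3.0564 ± 0.674 × 0.8479 → [2.484, 3.628].

[2.484, 3.628]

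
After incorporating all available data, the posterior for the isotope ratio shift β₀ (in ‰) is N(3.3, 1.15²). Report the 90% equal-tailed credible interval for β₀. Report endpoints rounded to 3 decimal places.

The posterior is symmetric, so the 90% equal-tailed interval is β₀ = 3.3 ± z·1.15 with z = 1.645.
Half-width: 1.645 × 1.15 = 1.892.
3.3 − 1.892 = 1.408; 3.3 + 1.892 = 5.192.

[1.408, 5.192]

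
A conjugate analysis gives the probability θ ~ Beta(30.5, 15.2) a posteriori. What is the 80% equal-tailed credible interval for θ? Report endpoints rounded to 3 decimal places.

Posterior: Beta(30.5, 15.2).
Equal-tailed 80% interval: the 0.1 and 0.9 quantiles of Beta(30.5, 15.2).
Posterior mean ≈ 0.667, SD ≈ 0.069; a Normal approximation gives roughly [0.579, 0.756].
Exact: F⁻¹(0.1) = 0.577; F⁻¹(0.9) = 0.755.

[0.577, 0.755]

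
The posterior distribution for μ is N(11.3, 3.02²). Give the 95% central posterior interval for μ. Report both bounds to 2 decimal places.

[5.38, 17.22]

The posterior is symmetric, so the 95% equal-tailed interval is μ = 11.3 ± z·3.02 with z = 1.960.
Half-width: 1.960 × 3.02 = 5.92.
11.3 − 5.92 = 5.38; 11.3 + 5.92 = 17.22.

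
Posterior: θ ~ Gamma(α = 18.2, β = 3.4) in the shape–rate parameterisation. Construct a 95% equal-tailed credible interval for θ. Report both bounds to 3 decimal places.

Posterior: Gamma(shape 18.2, rate 3.4).
Equal-tailed 95% interval: Gamma(18.2, 3.4) quantiles at 0.025 and 0.975.
Posterior mean ≈ 5.353, SD ≈ 1.255; a Normal approximation gives roughly [2.894, 7.812].
Exact: lower = 3.183; upper = 8.078.

[3.183, 8.078]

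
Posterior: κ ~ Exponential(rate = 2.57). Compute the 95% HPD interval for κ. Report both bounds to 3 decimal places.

The exponential density is strictly decreasing on [0, ∞), so the HPD interval is anchored at 0: [0, q] with P(κ ≤ q) = 0.95.
q = −ln(1 − 0.95) / 2.57 = 2.9957 / 2.57 = 1.166.

[0.000, 1.166]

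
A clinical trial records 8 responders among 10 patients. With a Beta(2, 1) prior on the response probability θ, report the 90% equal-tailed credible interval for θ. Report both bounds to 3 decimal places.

Posterior: Beta(2+8, 1+2) = Beta(10, 3).
Equal-tailed 90% interval: the 0.05 and 0.95 quantiles of Beta(10, 3).
Posterior mean ≈ 0.769, SD ≈ 0.113; a Normal approximation gives roughly [0.584, 0.954].
Exact: F⁻¹(0.05) = 0.562; F⁻¹(0.95) = 0.928.

[0.562, 0.928]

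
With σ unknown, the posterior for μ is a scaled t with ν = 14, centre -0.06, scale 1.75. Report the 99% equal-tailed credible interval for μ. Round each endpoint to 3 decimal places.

The t_14 distribution is symmetric; the 99% interval is -0.06 ± t·1.75 with t_{0.995,14} = 2.977.
Half-width: 2.977 × 1.75 = 5.209.
-0.06 − 5.209 = -5.269; -0.06 + 5.209 = 5.149.

[-5.269, 5.149]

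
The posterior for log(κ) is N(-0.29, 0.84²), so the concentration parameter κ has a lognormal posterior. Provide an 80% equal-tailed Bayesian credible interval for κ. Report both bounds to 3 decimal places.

[0.255, 2.196]

On the log scale the 80% interval is -0.29 ± 1.282 × 0.84 = [-1.3665, 0.7865].
Exponentiate: [e^-1.3665, e^0.7865] = [0.255, 2.196].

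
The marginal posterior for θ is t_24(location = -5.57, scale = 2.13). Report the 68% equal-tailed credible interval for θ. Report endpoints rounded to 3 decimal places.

The t_24 distribution is symmetric; the 68% interval is -5.57 ± t·2.13 with t_{0.84,24} = 1.015.
Half-width: 1.015 × 2.13 = 2.163.
-5.57 − 2.163 = -7.733; -5.57 + 2.163 = -3.407.

[-7.733, -3.407]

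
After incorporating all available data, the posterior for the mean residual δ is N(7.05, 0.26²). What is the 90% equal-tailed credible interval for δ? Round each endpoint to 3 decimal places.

The posterior is symmetric, so the 90% equal-tailed interval is δ = 7.05 ± z·0.26 with z = 1.645.
Half-width: 1.645 × 0.26 = 0.428.
7.05 − 0.428 = 6.622; 7.05 + 0.428 = 7.478.

[6.622, 7.478]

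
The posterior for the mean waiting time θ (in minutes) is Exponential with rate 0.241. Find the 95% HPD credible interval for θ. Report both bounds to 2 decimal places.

The exponential density is strictly decreasing on [0, ∞), so the HPD interval is anchored at 0: [0, q] with P(θ ≤ q) = 0.95.
q = −ln(1 − 0.95) / 0.241 = 2.9957 / 0.241 = 12.43.

[0.00, 12.43]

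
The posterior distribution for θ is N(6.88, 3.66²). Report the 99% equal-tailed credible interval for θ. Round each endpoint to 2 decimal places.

The posterior is symmetric, so the 99% equal-tailed interval is θ = 6.88 ± z·3.66 with z = 2.576.
Half-width: 2.576 × 3.66 = 9.43.
6.88 − 9.43 = -2.55; 6.88 + 9.43 = 16.31.

[-2.55, 16.31]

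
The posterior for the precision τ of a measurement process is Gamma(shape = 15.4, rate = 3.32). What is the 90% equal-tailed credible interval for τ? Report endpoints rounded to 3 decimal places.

[2.880, 6.738]

Posterior: Gamma(shape 15.4, rate 3.32).
Equal-tailed 90% interval: Gamma(15.4, 3.32) quantiles at 0.05 and 0.95.
Posterior mean ≈ 4.639, SD ≈ 1.182; a Normal approximation gives roughly [2.694, 6.583].
Exact: lower = 2.880; upper = 6.738.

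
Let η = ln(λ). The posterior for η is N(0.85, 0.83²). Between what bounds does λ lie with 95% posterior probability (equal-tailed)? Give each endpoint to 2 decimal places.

On the log scale the 95% interval is 0.85 ± 1.960 × 0.83 = [-0.7768, 2.4768].
Exponentiate: [e^-0.7768, e^2.4768] = [0.46, 11.90].

[0.46, 11.90]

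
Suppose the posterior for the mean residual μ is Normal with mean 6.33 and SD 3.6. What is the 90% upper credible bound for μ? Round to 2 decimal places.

Need U with P(μ ≤ U) = 0.90: U = 6.33 + z_{0.1}·3.6.
z = 1.282; U = 6.33 + 1.282 × 3.6 = 10.94.

10.94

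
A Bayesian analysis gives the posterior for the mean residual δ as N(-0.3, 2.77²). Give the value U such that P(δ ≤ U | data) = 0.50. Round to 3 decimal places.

-0.300

Need U with P(δ ≤ U) = 0.50: U = -0.3 + z_{0.5}·2.77.
z = 0.000; U = -0.3 + 0.000 × 2.77 = -0.300.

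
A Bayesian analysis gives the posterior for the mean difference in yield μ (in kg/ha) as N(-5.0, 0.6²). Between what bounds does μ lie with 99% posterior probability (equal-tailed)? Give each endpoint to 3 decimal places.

The posterior is symmetric, so the 99% equal-tailed interval is μ = -5.0 ± z·0.6 with z = 2.576.
Half-width: 2.576 × 0.6 = 1.545.
-5.0 − 1.545 = -6.545; -5.0 + 1.545 = -3.455.

[-6.545, -3.455]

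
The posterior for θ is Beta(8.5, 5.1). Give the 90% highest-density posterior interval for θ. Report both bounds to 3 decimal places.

The posterior is unimodal and skewed, so the HPD interval has equal density at both endpoints and is the shortest 90% interval.
Solving f(0.420) = f(0.835) with F(0.835) − F(0.420) = 0.90 gives [0.420, 0.835].
For comparison, the equal-tailed interval is [0.406, 0.823]; the HPD is narrower and shifted toward the mode.

[0.420, 0.835]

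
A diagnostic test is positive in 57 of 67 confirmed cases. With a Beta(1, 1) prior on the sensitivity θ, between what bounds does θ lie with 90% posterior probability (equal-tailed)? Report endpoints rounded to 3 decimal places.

[0.763, 0.907]

Posterior: Beta(1+57, 1+10) = Beta(58, 11).
Equal-tailed 90% interval: the 0.05 and 0.95 quantiles of Beta(58, 11).
Posterior mean ≈ 0.841, SD ≈ 0.044; a Normal approximation gives roughly [0.769, 0.913].
Exact: F⁻¹(0.05) = 0.763; F⁻¹(0.95) = 0.907.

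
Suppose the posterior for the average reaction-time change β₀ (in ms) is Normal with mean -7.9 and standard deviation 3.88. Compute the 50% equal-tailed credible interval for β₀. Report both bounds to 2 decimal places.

[-10.52, -5.28]

The posterior is symmetric, so the 50% equal-tailed interval is β₀ = -7.9 ± z·3.88 with z = 0.674.
Half-width: 0.674 × 3.88 = 2.62.
-7.9 − 2.62 = -10.52; -7.9 + 2.62 = -5.28.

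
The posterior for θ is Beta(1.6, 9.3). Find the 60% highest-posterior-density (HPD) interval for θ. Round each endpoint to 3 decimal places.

[0.018, 0.164]

The posterior is unimodal and skewed, so the HPD interval has equal density at both endpoints and is the shortest 60% interval.
Solving f(0.018) = f(0.164) with F(0.164) − F(0.018) = 0.60 gives [0.018, 0.164].
For comparison, the equal-tailed interval is [0.057, 0.226]; the HPD is narrower and shifted toward the mode.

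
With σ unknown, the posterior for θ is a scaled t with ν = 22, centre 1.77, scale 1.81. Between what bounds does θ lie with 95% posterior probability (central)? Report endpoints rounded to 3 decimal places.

[-1.984, 5.524]

The t_22 distribution is symmetric; the 95% interval is 1.77 ± t·1.81 with t_{0.975,22} = 2.074.
Half-width: 2.074 × 1.81 = 3.754.
1.77 − 3.754 = -1.984; 1.77 + 3.754 = 5.524.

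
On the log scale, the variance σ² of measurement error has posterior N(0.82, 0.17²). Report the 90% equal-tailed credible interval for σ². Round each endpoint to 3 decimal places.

On the log scale the 90% interval is 0.82 ± 1.645 × 0.17 = [0.5404, 1.0996].
Exponentiate: [e^0.5404, e^1.0996] = [1.717, 3.003].

[1.717, 3.003]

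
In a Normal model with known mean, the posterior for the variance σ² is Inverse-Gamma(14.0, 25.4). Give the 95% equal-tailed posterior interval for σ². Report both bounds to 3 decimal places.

[1.143, 3.319]

Inverse-Gamma(14.0, 25.4) quantiles: F⁻¹(0.025) and F⁻¹(0.975).
Equivalently, 1/σ² ~ Gamma(14.0, rate = 25.4); invert its 0.975 and 0.025 quantiles.
Posterior mean ≈ 1.954, SD ≈ 0.564; a Normal approximation gives roughly [0.848, 3.059].
Exact: lower = 1.143; upper = 3.319.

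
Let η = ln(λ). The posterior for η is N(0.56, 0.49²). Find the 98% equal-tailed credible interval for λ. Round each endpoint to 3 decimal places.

On the log scale the 98% interval is 0.56 ± 2.326 × 0.49 = [-0.5799, 1.6999].
Exponentiate: [e^-0.5799, e^1.6999] = [0.560, 5.473].

[0.560, 5.473]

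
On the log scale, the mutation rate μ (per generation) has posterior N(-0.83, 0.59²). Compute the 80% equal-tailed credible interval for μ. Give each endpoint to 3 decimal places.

[0.205, 0.929]

On the log scale the 80% interval is -0.83 ± 1.282 × 0.59 = [-1.5861, -0.0739].
Exponentiate: [e^-1.5861, e^-0.0739] = [0.205, 0.929].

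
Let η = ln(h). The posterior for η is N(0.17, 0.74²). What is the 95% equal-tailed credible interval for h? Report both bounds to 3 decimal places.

[0.278, 5.055]

On the log scale the 95% interval is 0.17 ± 1.960 × 0.74 = [-1.2804, 1.6204].
Exponentiate: [e^-1.2804, e^1.6204] = [0.278, 5.055].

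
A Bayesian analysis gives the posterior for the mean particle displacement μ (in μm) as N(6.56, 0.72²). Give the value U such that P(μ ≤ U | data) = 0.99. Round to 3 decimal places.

8.235

Need U with P(μ ≤ U) = 0.99: U = 6.56 + z_{0.01}·0.72.
z = 2.326; U = 6.56 + 2.326 × 0.72 = 8.235.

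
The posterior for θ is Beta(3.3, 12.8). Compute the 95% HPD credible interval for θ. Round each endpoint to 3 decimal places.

[0.036, 0.396]

The posterior is unimodal and skewed, so the HPD interval has equal density at both endpoints and is the shortest 95% interval.
Solving f(0.036) = f(0.396) with F(0.396) − F(0.036) = 0.95 gives [0.036, 0.396].
For comparison, the equal-tailed interval is [0.053, 0.426]; the HPD is narrower and shifted toward the mode.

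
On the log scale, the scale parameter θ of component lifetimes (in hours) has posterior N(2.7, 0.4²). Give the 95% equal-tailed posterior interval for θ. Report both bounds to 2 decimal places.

[6.79, 32.59]

On the log scale the 95% interval is 2.7 ± 1.960 × 0.4 = [1.9160, 3.4840].
Exponentiate: [e^1.9160, e^3.4840] = [6.79, 32.59].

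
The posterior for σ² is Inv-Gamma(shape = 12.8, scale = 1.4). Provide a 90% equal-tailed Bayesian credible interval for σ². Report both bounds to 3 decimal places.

Inverse-Gamma(12.8, 1.4) quantiles: F⁻¹(0.05) and F⁻¹(0.95).
Equivalently, 1/σ² ~ Gamma(12.8, rate = 1.4); invert its 0.95 and 0.05 quantiles.
Posterior mean ≈ 0.119, SD ≈ 0.036; a Normal approximation gives roughly [0.059, 0.178].
Exact: lower = 0.073; upper = 0.186.

[0.073, 0.186]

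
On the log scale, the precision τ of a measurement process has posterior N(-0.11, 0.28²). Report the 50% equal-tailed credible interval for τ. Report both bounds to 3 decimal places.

[0.742, 1.082]

On the log scale the 50% interval is -0.11 ± 0.674 × 0.28 = [-0.2989, 0.0789].
Exponentiate: [e^-0.2989, e^0.0789] = [0.742, 1.082].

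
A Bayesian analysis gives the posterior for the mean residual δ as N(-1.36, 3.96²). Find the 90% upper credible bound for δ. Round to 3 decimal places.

3.715

Need U with P(δ ≤ U) = 0.90: U = -1.36 + z_{0.1}·3.96.
z = 1.282; U = -1.36 + 1.282 × 3.96 = 3.715.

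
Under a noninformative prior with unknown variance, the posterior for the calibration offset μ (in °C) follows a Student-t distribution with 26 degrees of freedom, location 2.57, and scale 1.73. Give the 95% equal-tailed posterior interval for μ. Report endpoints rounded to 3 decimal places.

[-0.986, 6.126]

The t_26 distribution is symmetric; the 95% interval is 2.57 ± t·1.73 with t_{0.975,26} = 2.056.
Half-width: 2.056 × 1.73 = 3.556.
2.57 − 3.556 = -0.986; 2.57 + 3.556 = 6.126.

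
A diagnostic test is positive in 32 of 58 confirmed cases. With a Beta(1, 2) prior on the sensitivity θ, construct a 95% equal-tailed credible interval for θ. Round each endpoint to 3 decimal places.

[0.416, 0.663]

Posterior: Beta(1+32, 2+26) = Beta(33, 28).
Equal-tailed 95% interval: the 0.025 and 0.975 quantiles of Beta(33, 28).
Posterior mean ≈ 0.541, SD ≈ 0.063; a Normal approximation gives roughly [0.417, 0.665].
Exact: F⁻¹(0.025) = 0.416; F⁻¹(0.975) = 0.663.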